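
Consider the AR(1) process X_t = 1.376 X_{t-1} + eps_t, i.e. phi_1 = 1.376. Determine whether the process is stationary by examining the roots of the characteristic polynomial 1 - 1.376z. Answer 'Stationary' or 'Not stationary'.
\text{Not stationary}

The AR(p) characteristic polynomial is P(z) = 1 - 1.376z.
Stationarity requires all roots to lie outside the unit circle, i.e. |z| > 1 for every root.
This is linear in z: 1 + (-1.376) z = 0  =>  z = -1/(-1.376) = 0.726744,  |z| = 0.726744.
Moduli of all roots: 0.7267.
All moduli strictly greater than 1? No.
Verdict: Not stationary.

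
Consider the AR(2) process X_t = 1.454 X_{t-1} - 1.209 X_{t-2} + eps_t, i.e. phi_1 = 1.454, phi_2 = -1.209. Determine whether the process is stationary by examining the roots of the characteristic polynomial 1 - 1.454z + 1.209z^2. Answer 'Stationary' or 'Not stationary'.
\text{Not stationary}

The AR(p) characteristic polynomial is P(z) = 1 - 1.454z + 1.209z^2.
Stationarity requires all roots to lie outside the unit circle, i.e. |z| > 1 for every root.
Set 1 + (-1.454) z + (1.209) z^2 = 0, i.e. a z^2 + b z + c = 0 with a = 1.209, b = -1.454, c = 1.
Discriminant D = b^2 - 4ac = (-1.454)^2 - 4*(1.209)*1 = 2.114116 - (4.836) = -2.721884.
D < 0, so the roots are the complex-conjugate pair z = (-b +/- i sqrt(-D)) / (2a) = 0.6013 +/- 0.6823i.
For a conjugate pair |z|^2 = z * conj(z) = (product of roots) = c/a = 1/(1.209) = 0.82713, so |z| = sqrt(0.82713) = 0.9095 for both roots.
Moduli of all roots: 0.9095, 0.9095.
All moduli strictly greater than 1? No.
Verdict: Not stationary.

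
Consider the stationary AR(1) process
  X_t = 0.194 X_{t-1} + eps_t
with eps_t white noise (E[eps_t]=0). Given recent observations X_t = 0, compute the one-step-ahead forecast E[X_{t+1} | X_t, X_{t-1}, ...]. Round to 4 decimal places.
E[X_{t+1} \mid \mathcal F_t] = 0.0000

For an AR(p) model X_t = c + sum_i phi_i X_{t-i} + eps_t, the
one-step-ahead conditional mean is
  E[X_{t+1} | X_t, ...] = c + sum_i phi_i X_{t+1-i}.
Substitute known values:
  E[X_{t+1} | ...] = (0.194) * (0)
                   = 0.0000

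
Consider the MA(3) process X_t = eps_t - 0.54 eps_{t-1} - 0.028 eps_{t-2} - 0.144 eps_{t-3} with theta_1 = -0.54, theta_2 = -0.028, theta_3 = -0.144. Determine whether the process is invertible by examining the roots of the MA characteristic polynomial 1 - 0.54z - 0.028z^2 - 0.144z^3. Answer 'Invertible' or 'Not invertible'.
\text{Invertible}

The MA(q) characteristic polynomial is P(z) = 1 - 0.54z - 0.028z^2 - 0.144z^3.
Invertibility requires all roots to lie outside the unit circle, i.e. |z| > 1 for every root.
Degree 3: look for a simple real root z0 first, then factor out (1 - z/z0) and solve the remaining quadratic.
Testing z0 = 1.25: P(1.25) = 1 + (-0.54)(1.25) + (-0.028)(1.25)^2 + (-0.144)(1.25)^3
  = 1 + (-0.675) + (-0.04375) + (-0.28125) = 0.  So z_0 = 1.25 is a root, |z_0| = 1.25.
Divide out the factor (1 - 0.8 z) = (1 - z/z0) (since 1/z0 = 0.8):
  P(z) = (1 - 0.8 z)(1 + (0.26) z + (0.18) z^2)
  [check: z-coef 0.26 - (0.8) = -0.54; z^2-coef 0.18 - (0.8)(0.26) = -0.028; z^3-coef -(0.8)(0.18) = -0.144.]
Remaining roots from the quadratic factor 1 + (0.26) z + (0.18) z^2:
  Set 1 + (0.26) z + (0.18) z^2 = 0, i.e. a z^2 + b z + c = 0 with a = 0.18, b = 0.26, c = 1.
  Discriminant D = b^2 - 4ac = (0.26)^2 - 4*(0.18)*1 = 0.0676 - (0.72) = -0.6524.
  D < 0, so the roots are the complex-conjugate pair z = (-b +/- i sqrt(-D)) / (2a) = -0.7222 +/- 2.2436i.
  For a conjugate pair |z|^2 = z * conj(z) = (product of roots) = c/a = 1/(0.18) = 5.555556, so |z| = sqrt(5.555556) = 2.357 for both roots.
Moduli of all roots: 1.2500, 2.3570, 2.3570.
All moduli strictly greater than 1? Yes.
Verdict: Invertible.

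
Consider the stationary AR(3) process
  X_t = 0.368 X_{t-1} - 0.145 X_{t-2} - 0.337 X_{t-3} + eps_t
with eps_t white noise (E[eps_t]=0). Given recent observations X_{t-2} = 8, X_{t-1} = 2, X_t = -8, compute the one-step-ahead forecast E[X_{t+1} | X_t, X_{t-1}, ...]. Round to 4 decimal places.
E[X_{t+1} \mid \mathcal F_t] = -5.9300

For an AR(p) model X_t = c + sum_i phi_i X_{t-i} + eps_t, the
one-step-ahead conditional mean is
  E[X_{t+1} | X_t, ...] = c + sum_i phi_i X_{t+1-i}.
Substitute known values:
  E[X_{t+1} | ...] = (0.368) * (-8) + (-0.145) * (2) + (-0.337) * (8)
                   = -5.9300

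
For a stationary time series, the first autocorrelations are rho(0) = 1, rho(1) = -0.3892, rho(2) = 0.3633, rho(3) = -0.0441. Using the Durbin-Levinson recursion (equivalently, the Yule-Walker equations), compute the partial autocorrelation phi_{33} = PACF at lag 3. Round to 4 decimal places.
\phi_{33} = 0.2000

The PACF at lag k is phi_{kk}, the last component of the solution
to the Yule-Walker system G_k phi = r_k where
  (G_k)_{ij} = rho(|i - j|), (r_k)_i = rho(i), i,j = 1..k.
Equivalently, Durbin-Levinson gives phi_{kk} iteratively:
  phi_{11} = rho(1)
  phi_{kk} = [rho(k) - sum_{j=1..k-1} phi_{k-1,j} rho(k-j)]
            / [1 - sum_{j=1..k-1} phi_{k-1,j} rho(j)],
  phi_{k,j} = phi_{k-1,j} - phi_{kk} phi_{k-1,k-j},  j = 1..k-1.
Step k = 1:
  phi_11 = rho(1) = -0.3892.
Step k = 2:
  phi_22 = [rho(2) - phi_11 rho(1)] / [1 - phi_11 rho(1)] = [0.3633 - (-0.3892)(-0.3892)] / [1 - (-0.3892)(-0.3892)]
         = 0.21182336 / 0.84852336 = 0.249638.
  Update: phi_21 = phi_11 - phi_22 phi_11 = -0.3892 - (0.249638)(-0.3892) = -0.292041.
Step k = 3:
  phi_33 = [rho(3) - phi_21 rho(2) - phi_22 rho(1)] / [1 - phi_21 rho(1) - phi_22 rho(2)]
    numerator   = -0.0441 - (-0.292041)(0.3633) - (0.249638)(-0.3892) = 0.15915747
    denominator = 1 - (-0.292041)(-0.3892) - (0.249638)(0.3633) = 0.79564428
  phi_33 = 0.15915747 / 0.79564428 = 0.2.
Therefore phi_{33} = 0.2000.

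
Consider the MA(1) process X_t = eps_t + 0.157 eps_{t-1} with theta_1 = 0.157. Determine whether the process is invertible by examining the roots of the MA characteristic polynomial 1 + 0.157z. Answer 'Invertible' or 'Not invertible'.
\text{Invertible}

The MA(q) characteristic polynomial is P(z) = 1 + 0.157z.
Invertibility requires all roots to lie outside the unit circle, i.e. |z| > 1 for every root.
This is linear in z: 1 + (0.157) z = 0  =>  z = -1/(0.157) = -6.369427,  |z| = 6.369427.
Moduli of all roots: 6.3694.
All moduli strictly greater than 1? Yes.
Verdict: Invertible.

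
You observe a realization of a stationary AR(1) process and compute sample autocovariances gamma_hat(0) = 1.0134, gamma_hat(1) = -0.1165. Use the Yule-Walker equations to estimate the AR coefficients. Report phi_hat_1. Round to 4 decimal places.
\hat\phi_{1} = -0.1150

The Yule-Walker equations for an AR(p) process read, in matrix form,
  Gamma_p phi = r_p,   with   (Gamma_p)_{ij} = gamma(|i - j|),
                       (r_p)_i = gamma(i),   i,j = 1..p.
Substitute the sample gammas (Toeplitz matrix and right-hand side of size 1):
  Gamma_p = [[1.0134]]
  r_p     = [-0.1165]
With p = 1 this is the single equation gamma(0) phi_1 = gamma(1):
  phi_hat_1 = gamma(1) / gamma(0) = -0.1165 / 1.0134 = -0.1150.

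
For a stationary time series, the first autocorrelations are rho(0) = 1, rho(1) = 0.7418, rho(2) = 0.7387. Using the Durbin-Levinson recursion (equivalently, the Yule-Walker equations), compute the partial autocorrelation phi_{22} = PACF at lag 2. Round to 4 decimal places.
\phi_{22} = 0.4190

The PACF at lag k is phi_{kk}, the last component of the solution
to the Yule-Walker system G_k phi = r_k where
  (G_k)_{ij} = rho(|i - j|), (r_k)_i = rho(i), i,j = 1..k.
Equivalently, Durbin-Levinson gives phi_{kk} iteratively:
  phi_{11} = rho(1)
  phi_{kk} = [rho(k) - sum_{j=1..k-1} phi_{k-1,j} rho(k-j)]
            / [1 - sum_{j=1..k-1} phi_{k-1,j} rho(j)],
  phi_{k,j} = phi_{k-1,j} - phi_{kk} phi_{k-1,k-j},  j = 1..k-1.
Step k = 1:
  phi_11 = rho(1) = 0.7418.
Step k = 2:
  phi_22 = [rho(2) - phi_11 rho(1)] / [1 - phi_11 rho(1)] = [0.7387 - (0.7418)(0.7418)] / [1 - (0.7418)(0.7418)]
         = 0.18843276 / 0.44973276 = 0.419.
Therefore phi_{22} = 0.4190.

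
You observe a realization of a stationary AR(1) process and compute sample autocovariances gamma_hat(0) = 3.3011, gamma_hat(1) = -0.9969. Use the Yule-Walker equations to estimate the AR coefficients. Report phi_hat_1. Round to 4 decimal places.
\hat\phi_{1} = -0.3020

The Yule-Walker equations for an AR(p) process read, in matrix form,
  Gamma_p phi = r_p,   with   (Gamma_p)_{ij} = gamma(|i - j|),
                       (r_p)_i = gamma(i),   i,j = 1..p.
Substitute the sample gammas (Toeplitz matrix and right-hand side of size 1):
  Gamma_p = [[3.3011]]
  r_p     = [-0.9969]
With p = 1 this is the single equation gamma(0) phi_1 = gamma(1):
  phi_hat_1 = gamma(1) / gamma(0) = -0.9969 / 3.3011 = -0.3020.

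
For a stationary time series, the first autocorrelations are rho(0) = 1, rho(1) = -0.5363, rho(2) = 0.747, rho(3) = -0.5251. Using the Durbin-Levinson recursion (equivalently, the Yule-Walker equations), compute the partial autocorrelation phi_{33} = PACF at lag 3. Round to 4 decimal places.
\phi_{33} = -0.0889

The PACF at lag k is phi_{kk}, the last component of the solution
to the Yule-Walker system G_k phi = r_k where
  (G_k)_{ij} = rho(|i - j|), (r_k)_i = rho(i), i,j = 1..k.
Equivalently, Durbin-Levinson gives phi_{kk} iteratively:
  phi_{11} = rho(1)
  phi_{kk} = [rho(k) - sum_{j=1..k-1} phi_{k-1,j} rho(k-j)]
            / [1 - sum_{j=1..k-1} phi_{k-1,j} rho(j)],
  phi_{k,j} = phi_{k-1,j} - phi_{kk} phi_{k-1,k-j},  j = 1..k-1.
Step k = 1:
  phi_11 = rho(1) = -0.5363.
Step k = 2:
  phi_22 = [rho(2) - phi_11 rho(1)] / [1 - phi_11 rho(1)] = [0.747 - (-0.5363)(-0.5363)] / [1 - (-0.5363)(-0.5363)]
         = 0.45938231 / 0.71238231 = 0.644854.
  Update: phi_21 = phi_11 - phi_22 phi_11 = -0.5363 - (0.644854)(-0.5363) = -0.190465.
Step k = 3:
  phi_33 = [rho(3) - phi_21 rho(2) - phi_22 rho(1)] / [1 - phi_21 rho(1) - phi_22 rho(2)]
    numerator   = -0.5251 - (-0.190465)(0.747) - (0.644854)(-0.5363) = -0.03698765
    denominator = 1 - (-0.190465)(-0.5363) - (0.644854)(0.747) = 0.41614797
  phi_33 = -0.03698765 / 0.41614797 = -0.0889.
Therefore phi_{33} = -0.0889.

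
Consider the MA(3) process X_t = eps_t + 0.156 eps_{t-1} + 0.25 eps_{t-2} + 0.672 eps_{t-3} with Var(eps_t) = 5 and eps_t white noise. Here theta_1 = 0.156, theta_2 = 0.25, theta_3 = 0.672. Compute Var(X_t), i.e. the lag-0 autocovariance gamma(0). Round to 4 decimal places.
\gamma(0) = 7.6921

For an MA(q) process X_t = eps_t + sum_i theta_i eps_{t-i} with
Var(eps_t) = sigma^2, the variance is
  gamma(0) = sigma^2 * (1 + sum_i theta_i^2).
  sum_i theta_i^2 = (0.156)^2 + (0.25)^2 + (0.672)^2 = 0.024336 + 0.0625 + 0.451584 = 0.53842.
  gamma(0) = 5 * (1 + 0.53842) = 5 * 1.53842 = 7.6921.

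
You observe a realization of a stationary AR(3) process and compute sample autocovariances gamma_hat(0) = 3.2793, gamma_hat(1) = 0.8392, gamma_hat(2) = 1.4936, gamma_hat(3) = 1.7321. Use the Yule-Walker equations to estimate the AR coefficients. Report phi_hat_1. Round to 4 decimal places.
\hat\phi_{1} = -0.0420

The Yule-Walker equations for an AR(p) process read, in matrix form,
  Gamma_p phi = r_p,   with   (Gamma_p)_{ij} = gamma(|i - j|),
                       (r_p)_i = gamma(i),   i,j = 1..p.
Substitute the sample gammas (Toeplitz matrix and right-hand side of size 3):
  Gamma_p = [[3.2793, 0.8392, 1.4936], [0.8392, 3.2793, 0.8392], [1.4936, 0.8392, 3.2793]]
  r_p     = [0.8392, 1.4936, 1.7321]
Written out (R1..R3):
  (R1) 3.2793 phi_1 + 0.8392 phi_2 + 1.4936 phi_3 = 0.8392
  (R2) 0.8392 phi_1 + 3.2793 phi_2 + 0.8392 phi_3 = 1.4936
  (R3) 1.4936 phi_1 + 0.8392 phi_2 + 3.2793 phi_3 = 1.7321
Gaussian elimination:
  R2 <- R2 - (0.8392/3.2793) R1 = R2 - (0.255908) R1:  3.064542 phi_2 + 0.456975 phi_3 = 1.278842
  R3 <- R3 - (1.4936/3.2793) R1 = R3 - (0.455463) R1:  0.456975 phi_2 + 2.59902 phi_3 = 1.349875
  R3 <- R3 - (0.456975/3.064542) R2 = R3 - (0.149117) R2:  2.530878 phi_3 = 1.159178
Back-substitution:
  phi_hat_3 = 1.159178 / 2.530878 = 0.458014
  phi_hat_2 = (1.278842 - (0.456975)(0.458014)) / 3.064542 = 0.349005
  phi_hat_1 = (0.8392 - (0.8392)(0.349005) - (1.4936)(0.458014)) / 3.2793 = -0.042014
So phi_hat = [-0.0420, 0.3490, 0.4580].
Therefore phi_hat_1 = -0.0420.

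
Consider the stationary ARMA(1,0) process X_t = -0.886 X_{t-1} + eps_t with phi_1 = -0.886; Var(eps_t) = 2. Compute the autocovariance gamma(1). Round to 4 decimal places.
\gamma(1) = -8.2417

Multiply the model equation by X_{t-k} and take expectations. With theta_0 = psi_0 = 1 and psi_j the MA(infinity) weights, this gives
  gamma(k) - sum_i phi_i gamma(k-i) = c_k,
  c_k = sigma^2 * sum_{j=k..q} theta_j psi_{j-k}   (c_k = 0 for k > q),
using gamma(-m) = gamma(m).
Pure AR (q = 0): c_0 = sigma^2 = 2, c_k = 0 for k >= 1.
Equations for k = 0 and k = 1 (AR order 1):
  gamma(0) = phi_1 gamma(1) + c_0
  gamma(1) = phi_1 gamma(0) + c_1
Substituting the second into the first: gamma(0) (1 - phi_1^2) = c_0 + phi_1 c_1, so
  gamma(0) = c_0 / (1 - phi_1^2) = 2 / (1 - (-0.886)^2) = 2 / 0.215004 = 9.302153.
  gamma(1) = phi_1 gamma(0) = (-0.886)(9.302153) = -8.241707.
Therefore gamma(1) = -8.2417 (to 4 decimal places).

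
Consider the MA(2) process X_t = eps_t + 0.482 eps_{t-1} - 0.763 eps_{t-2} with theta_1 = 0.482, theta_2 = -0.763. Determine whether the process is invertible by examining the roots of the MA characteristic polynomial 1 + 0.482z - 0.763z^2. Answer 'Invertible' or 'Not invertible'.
\text{Not invertible}

The MA(q) characteristic polynomial is P(z) = 1 + 0.482z - 0.763z^2.
Invertibility requires all roots to lie outside the unit circle, i.e. |z| > 1 for every root.
Set 1 + (0.482) z + (-0.763) z^2 = 0, i.e. a z^2 + b z + c = 0 with a = -0.763, b = 0.482, c = 1.
Discriminant D = b^2 - 4ac = (0.482)^2 - 4*(-0.763)*1 = 0.232324 - (-3.052) = 3.284324.
D >= 0, so the roots are real: z = (-b +/- sqrt(D)) / (2a) = (-0.482 +/- 1.81227) / (-1.526).
  z_1 = (-0.482 + 1.81227) / (-1.526) = -0.8717,   |z_1| = 0.8717.
  z_2 = (-0.482 - 1.81227) / (-1.526) = 1.5035,   |z_2| = 1.5035.
Moduli of all roots: 0.8717, 1.5035.
All moduli strictly greater than 1? No.
Verdict: Not invertible.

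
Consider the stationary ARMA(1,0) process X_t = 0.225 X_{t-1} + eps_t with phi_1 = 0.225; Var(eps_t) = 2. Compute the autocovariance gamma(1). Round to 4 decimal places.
\gamma(1) = 0.4740

Multiply the model equation by X_{t-k} and take expectations. With theta_0 = psi_0 = 1 and psi_j the MA(infinity) weights, this gives
  gamma(k) - sum_i phi_i gamma(k-i) = c_k,
  c_k = sigma^2 * sum_{j=k..q} theta_j psi_{j-k}   (c_k = 0 for k > q),
using gamma(-m) = gamma(m).
Pure AR (q = 0): c_0 = sigma^2 = 2, c_k = 0 for k >= 1.
Equations for k = 0 and k = 1 (AR order 1):
  gamma(0) = phi_1 gamma(1) + c_0
  gamma(1) = phi_1 gamma(0) + c_1
Substituting the second into the first: gamma(0) (1 - phi_1^2) = c_0 + phi_1 c_1, so
  gamma(0) = c_0 / (1 - phi_1^2) = 2 / (1 - (0.225)^2) = 2 / 0.949375 = 2.106649.
  gamma(1) = phi_1 gamma(0) = (0.225)(2.106649) = 0.473996.
Therefore gamma(1) = 0.4740 (to 4 decimal places).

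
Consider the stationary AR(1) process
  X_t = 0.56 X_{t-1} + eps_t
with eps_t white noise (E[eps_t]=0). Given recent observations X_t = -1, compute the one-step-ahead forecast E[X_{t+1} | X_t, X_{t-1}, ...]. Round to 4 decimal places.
E[X_{t+1} \mid \mathcal F_t] = -0.5600

For an AR(p) model X_t = c + sum_i phi_i X_{t-i} + eps_t, the
one-step-ahead conditional mean is
  E[X_{t+1} | X_t, ...] = c + sum_i phi_i X_{t+1-i}.
Substitute known values:
  E[X_{t+1} | ...] = (0.56) * (-1)
                   = -0.5600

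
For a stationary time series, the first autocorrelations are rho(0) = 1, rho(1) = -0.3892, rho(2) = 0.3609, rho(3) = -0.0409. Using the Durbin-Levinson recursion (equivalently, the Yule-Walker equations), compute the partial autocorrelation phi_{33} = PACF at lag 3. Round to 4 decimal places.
\phi_{33} = 0.2020

The PACF at lag k is phi_{kk}, the last component of the solution
to the Yule-Walker system G_k phi = r_k where
  (G_k)_{ij} = rho(|i - j|), (r_k)_i = rho(i), i,j = 1..k.
Equivalently, Durbin-Levinson gives phi_{kk} iteratively:
  phi_{11} = rho(1)
  phi_{kk} = [rho(k) - sum_{j=1..k-1} phi_{k-1,j} rho(k-j)]
            / [1 - sum_{j=1..k-1} phi_{k-1,j} rho(j)],
  phi_{k,j} = phi_{k-1,j} - phi_{kk} phi_{k-1,k-j},  j = 1..k-1.
Step k = 1:
  phi_11 = rho(1) = -0.3892.
Step k = 2:
  phi_22 = [rho(2) - phi_11 rho(1)] / [1 - phi_11 rho(1)] = [0.3609 - (-0.3892)(-0.3892)] / [1 - (-0.3892)(-0.3892)]
         = 0.20942336 / 0.84852336 = 0.246809.
  Update: phi_21 = phi_11 - phi_22 phi_11 = -0.3892 - (0.246809)(-0.3892) = -0.293142.
Step k = 3:
  phi_33 = [rho(3) - phi_21 rho(2) - phi_22 rho(1)] / [1 - phi_21 rho(1) - phi_22 rho(2)]
    numerator   = -0.0409 - (-0.293142)(0.3609) - (0.246809)(-0.3892) = 0.16095303
    denominator = 1 - (-0.293142)(-0.3892) - (0.246809)(0.3609) = 0.79683575
  phi_33 = 0.16095303 / 0.79683575 = 0.202.
Therefore phi_{33} = 0.2020.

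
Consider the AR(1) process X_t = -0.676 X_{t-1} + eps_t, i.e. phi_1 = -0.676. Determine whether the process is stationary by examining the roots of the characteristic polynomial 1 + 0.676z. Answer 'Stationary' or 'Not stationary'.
\text{Stationary}

The AR(p) characteristic polynomial is P(z) = 1 + 0.676z.
Stationarity requires all roots to lie outside the unit circle, i.e. |z| > 1 for every root.
This is linear in z: 1 + (0.676) z = 0  =>  z = -1/(0.676) = -1.47929,  |z| = 1.47929.
Moduli of all roots: 1.4793.
All moduli strictly greater than 1? Yes.
Verdict: Stationary.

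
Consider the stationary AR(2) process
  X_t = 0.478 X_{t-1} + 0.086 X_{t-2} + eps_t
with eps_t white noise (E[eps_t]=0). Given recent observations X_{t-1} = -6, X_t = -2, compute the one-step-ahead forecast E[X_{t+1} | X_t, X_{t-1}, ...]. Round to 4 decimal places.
E[X_{t+1} \mid \mathcal F_t] = -1.4720

For an AR(p) model X_t = c + sum_i phi_i X_{t-i} + eps_t, the
one-step-ahead conditional mean is
  E[X_{t+1} | X_t, ...] = c + sum_i phi_i X_{t+1-i}.
Substitute known values:
  E[X_{t+1} | ...] = (0.478) * (-2) + (0.086) * (-6)
                   = -1.4720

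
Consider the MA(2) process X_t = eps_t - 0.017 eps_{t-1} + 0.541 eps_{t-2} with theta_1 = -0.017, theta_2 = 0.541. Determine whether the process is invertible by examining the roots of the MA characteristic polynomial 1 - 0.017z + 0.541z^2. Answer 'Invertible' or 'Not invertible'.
\text{Invertible}

The MA(q) characteristic polynomial is P(z) = 1 - 0.017z + 0.541z^2.
Invertibility requires all roots to lie outside the unit circle, i.e. |z| > 1 for every root.
Set 1 + (-0.017) z + (0.541) z^2 = 0, i.e. a z^2 + b z + c = 0 with a = 0.541, b = -0.017, c = 1.
Discriminant D = b^2 - 4ac = (-0.017)^2 - 4*(0.541)*1 = 0.000289 - (2.164) = -2.163711.
D < 0, so the roots are the complex-conjugate pair z = (-b +/- i sqrt(-D)) / (2a) = 0.0157 +/- 1.3595i.
For a conjugate pair |z|^2 = z * conj(z) = (product of roots) = c/a = 1/(0.541) = 1.848429, so |z| = sqrt(1.848429) = 1.3596 for both roots.
Moduli of all roots: 1.3596, 1.3596.
All moduli strictly greater than 1? Yes.
Verdict: Invertible.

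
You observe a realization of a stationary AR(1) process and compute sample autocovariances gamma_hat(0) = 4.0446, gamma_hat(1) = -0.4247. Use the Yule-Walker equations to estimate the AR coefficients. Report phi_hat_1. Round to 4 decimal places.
\hat\phi_{1} = -0.1050

The Yule-Walker equations for an AR(p) process read, in matrix form,
  Gamma_p phi = r_p,   with   (Gamma_p)_{ij} = gamma(|i - j|),
                       (r_p)_i = gamma(i),   i,j = 1..p.
Substitute the sample gammas (Toeplitz matrix and right-hand side of size 1):
  Gamma_p = [[4.0446]]
  r_p     = [-0.4247]
With p = 1 this is the single equation gamma(0) phi_1 = gamma(1):
  phi_hat_1 = gamma(1) / gamma(0) = -0.4247 / 4.0446 = -0.1050.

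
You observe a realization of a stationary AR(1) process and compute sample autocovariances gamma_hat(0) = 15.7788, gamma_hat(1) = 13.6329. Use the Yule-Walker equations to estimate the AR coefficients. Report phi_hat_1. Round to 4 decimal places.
\hat\phi_{1} = 0.8640

The Yule-Walker equations for an AR(p) process read, in matrix form,
  Gamma_p phi = r_p,   with   (Gamma_p)_{ij} = gamma(|i - j|),
                       (r_p)_i = gamma(i),   i,j = 1..p.
Substitute the sample gammas (Toeplitz matrix and right-hand side of size 1):
  Gamma_p = [[15.7788]]
  r_p     = [13.6329]
With p = 1 this is the single equation gamma(0) phi_1 = gamma(1):
  phi_hat_1 = gamma(1) / gamma(0) = 13.6329 / 15.7788 = 0.8640.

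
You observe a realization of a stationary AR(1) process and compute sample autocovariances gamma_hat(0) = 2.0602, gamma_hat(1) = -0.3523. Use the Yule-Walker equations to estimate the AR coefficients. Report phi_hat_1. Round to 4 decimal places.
\hat\phi_{1} = -0.1710

The Yule-Walker equations for an AR(p) process read, in matrix form,
  Gamma_p phi = r_p,   with   (Gamma_p)_{ij} = gamma(|i - j|),
                       (r_p)_i = gamma(i),   i,j = 1..p.
Substitute the sample gammas (Toeplitz matrix and right-hand side of size 1):
  Gamma_p = [[2.0602]]
  r_p     = [-0.3523]
With p = 1 this is the single equation gamma(0) phi_1 = gamma(1):
  phi_hat_1 = gamma(1) / gamma(0) = -0.3523 / 2.0602 = -0.1710.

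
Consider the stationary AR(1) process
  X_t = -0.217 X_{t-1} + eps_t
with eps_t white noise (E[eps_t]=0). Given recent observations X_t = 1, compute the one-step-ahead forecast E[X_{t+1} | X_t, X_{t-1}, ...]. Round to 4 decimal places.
E[X_{t+1} \mid \mathcal F_t] = -0.2170

For an AR(p) model X_t = c + sum_i phi_i X_{t-i} + eps_t, the
one-step-ahead conditional mean is
  E[X_{t+1} | X_t, ...] = c + sum_i phi_i X_{t+1-i}.
Substitute known values:
  E[X_{t+1} | ...] = (-0.217) * (1)
                   = -0.2170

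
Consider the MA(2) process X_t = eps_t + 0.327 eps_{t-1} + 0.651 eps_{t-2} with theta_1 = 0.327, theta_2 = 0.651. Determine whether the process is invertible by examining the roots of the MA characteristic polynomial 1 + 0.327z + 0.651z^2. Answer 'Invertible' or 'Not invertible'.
\text{Invertible}

The MA(q) characteristic polynomial is P(z) = 1 + 0.327z + 0.651z^2.
Invertibility requires all roots to lie outside the unit circle, i.e. |z| > 1 for every root.
Set 1 + (0.327) z + (0.651) z^2 = 0, i.e. a z^2 + b z + c = 0 with a = 0.651, b = 0.327, c = 1.
Discriminant D = b^2 - 4ac = (0.327)^2 - 4*(0.651)*1 = 0.106929 - (2.604) = -2.497071.
D < 0, so the roots are the complex-conjugate pair z = (-b +/- i sqrt(-D)) / (2a) = -0.2512 +/- 1.2137i.
For a conjugate pair |z|^2 = z * conj(z) = (product of roots) = c/a = 1/(0.651) = 1.536098, so |z| = sqrt(1.536098) = 1.2394 for both roots.
Moduli of all roots: 1.2394, 1.2394.
All moduli strictly greater than 1? Yes.
Verdict: Invertible.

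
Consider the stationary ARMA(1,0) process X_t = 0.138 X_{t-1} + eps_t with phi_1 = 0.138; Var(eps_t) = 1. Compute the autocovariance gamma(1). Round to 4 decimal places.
\gamma(1) = 0.1407

Multiply the model equation by X_{t-k} and take expectations. With theta_0 = psi_0 = 1 and psi_j the MA(infinity) weights, this gives
  gamma(k) - sum_i phi_i gamma(k-i) = c_k,
  c_k = sigma^2 * sum_{j=k..q} theta_j psi_{j-k}   (c_k = 0 for k > q),
using gamma(-m) = gamma(m).
Pure AR (q = 0): c_0 = sigma^2 = 1, c_k = 0 for k >= 1.
Equations for k = 0 and k = 1 (AR order 1):
  gamma(0) = phi_1 gamma(1) + c_0
  gamma(1) = phi_1 gamma(0) + c_1
Substituting the second into the first: gamma(0) (1 - phi_1^2) = c_0 + phi_1 c_1, so
  gamma(0) = c_0 / (1 - phi_1^2) = 1 / (1 - (0.138)^2) = 1 / 0.980956 = 1.019414.
  gamma(1) = phi_1 gamma(0) = (0.138)(1.019414) = 0.140679.
Therefore gamma(1) = 0.1407 (to 4 decimal places).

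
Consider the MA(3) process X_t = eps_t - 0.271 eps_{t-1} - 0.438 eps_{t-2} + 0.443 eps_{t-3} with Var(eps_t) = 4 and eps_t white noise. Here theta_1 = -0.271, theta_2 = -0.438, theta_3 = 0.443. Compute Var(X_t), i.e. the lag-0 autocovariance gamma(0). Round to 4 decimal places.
\gamma(0) = 5.8461

For an MA(q) process X_t = eps_t + sum_i theta_i eps_{t-i} with
Var(eps_t) = sigma^2, the variance is
  gamma(0) = sigma^2 * (1 + sum_i theta_i^2).
  sum_i theta_i^2 = (-0.271)^2 + (-0.438)^2 + (0.443)^2 = 0.073441 + 0.191844 + 0.196249 = 0.461534.
  gamma(0) = 4 * (1 + 0.461534) = 4 * 1.461534 = 5.846136, which rounds to 5.8461.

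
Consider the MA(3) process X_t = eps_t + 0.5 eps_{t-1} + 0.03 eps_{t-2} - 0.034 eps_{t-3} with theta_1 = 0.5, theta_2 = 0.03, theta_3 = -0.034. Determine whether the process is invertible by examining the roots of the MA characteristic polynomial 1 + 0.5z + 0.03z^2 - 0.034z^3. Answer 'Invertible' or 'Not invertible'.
\text{Invertible}

The MA(q) characteristic polynomial is P(z) = 1 + 0.5z + 0.03z^2 - 0.034z^3.
Invertibility requires all roots to lie outside the unit circle, i.e. |z| > 1 for every root.
Degree 3: look for a simple real root z0 first, then factor out (1 - z/z0) and solve the remaining quadratic.
Testing z0 = 5: P(5) = 1 + (0.5)(5) + (0.03)(5)^2 + (-0.034)(5)^3
  = 1 + (2.5) + (0.75) + (-4.25) = 0.  So z_0 = 5 is a root, |z_0| = 5.
Divide out the factor (1 - 0.2 z) = (1 - z/z0) (since 1/z0 = 0.2):
  P(z) = (1 - 0.2 z)(1 + (0.7) z + (0.17) z^2)
  [check: z-coef 0.7 - (0.2) = 0.5; z^2-coef 0.17 - (0.2)(0.7) = 0.03; z^3-coef -(0.2)(0.17) = -0.034.]
Remaining roots from the quadratic factor 1 + (0.7) z + (0.17) z^2:
  Set 1 + (0.7) z + (0.17) z^2 = 0, i.e. a z^2 + b z + c = 0 with a = 0.17, b = 0.7, c = 1.
  Discriminant D = b^2 - 4ac = (0.7)^2 - 4*(0.17)*1 = 0.49 - (0.68) = -0.19.
  D < 0, so the roots are the complex-conjugate pair z = (-b +/- i sqrt(-D)) / (2a) = -2.0588 +/- 1.282i.
  For a conjugate pair |z|^2 = z * conj(z) = (product of roots) = c/a = 1/(0.17) = 5.882353, so |z| = sqrt(5.882353) = 2.4254 for both roots.
Moduli of all roots: 5.0000, 2.4254, 2.4254.
All moduli strictly greater than 1? Yes.
Verdict: Invertible.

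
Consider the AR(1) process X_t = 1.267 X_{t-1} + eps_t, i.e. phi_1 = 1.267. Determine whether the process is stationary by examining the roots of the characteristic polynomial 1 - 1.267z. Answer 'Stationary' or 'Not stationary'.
\text{Not stationary}

The AR(p) characteristic polynomial is P(z) = 1 - 1.267z.
Stationarity requires all roots to lie outside the unit circle, i.e. |z| > 1 for every root.
This is linear in z: 1 + (-1.267) z = 0  =>  z = -1/(-1.267) = 0.789266,  |z| = 0.789266.
Moduli of all roots: 0.7893.
All moduli strictly greater than 1? No.
Verdict: Not stationary.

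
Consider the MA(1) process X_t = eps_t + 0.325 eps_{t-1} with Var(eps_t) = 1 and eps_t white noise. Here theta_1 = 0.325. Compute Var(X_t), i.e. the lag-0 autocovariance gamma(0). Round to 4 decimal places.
\gamma(0) = 1.1056

For an MA(q) process X_t = eps_t + sum_i theta_i eps_{t-i} with
Var(eps_t) = sigma^2, the variance is
  gamma(0) = sigma^2 * (1 + sum_i theta_i^2).
  sum_i theta_i^2 = (0.325)^2 = 0.105625.
  gamma(0) = 1 * (1 + 0.105625) = 1 * 1.105625 = 1.105625, which rounds to 1.1056.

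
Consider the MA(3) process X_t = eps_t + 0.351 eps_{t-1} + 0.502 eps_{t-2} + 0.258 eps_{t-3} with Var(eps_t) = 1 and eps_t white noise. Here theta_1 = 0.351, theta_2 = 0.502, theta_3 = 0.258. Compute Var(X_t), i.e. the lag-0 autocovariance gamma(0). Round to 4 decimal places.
\gamma(0) = 1.4418

For an MA(q) process X_t = eps_t + sum_i theta_i eps_{t-i} with
Var(eps_t) = sigma^2, the variance is
  gamma(0) = sigma^2 * (1 + sum_i theta_i^2).
  sum_i theta_i^2 = (0.351)^2 + (0.502)^2 + (0.258)^2 = 0.123201 + 0.252004 + 0.066564 = 0.441769.
  gamma(0) = 1 * (1 + 0.441769) = 1 * 1.441769 = 1.441769, which rounds to 1.4418.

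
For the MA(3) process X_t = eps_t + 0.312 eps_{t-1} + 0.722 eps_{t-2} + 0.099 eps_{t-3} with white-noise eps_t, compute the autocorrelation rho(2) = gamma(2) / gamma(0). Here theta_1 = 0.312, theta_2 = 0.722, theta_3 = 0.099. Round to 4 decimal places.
\rho(2) = 0.4623

For an MA(q) process with theta_0 = 1, the autocovariance is
  gamma(k) = sigma^2 * sum_{i=0..q-k} theta_i * theta_{i+k},
and rho(k) = gamma(k) / gamma(0). Sigma^2 cancels.
  numerator   = (1)*(0.722) + (0.312)*(0.099) = 0.752888.
  denominator = (1)^2 + (0.312)^2 + (0.722)^2 + (0.099)^2 = 1.628429.
  rho(2) = 0.752888 / 1.628429 = 0.4623.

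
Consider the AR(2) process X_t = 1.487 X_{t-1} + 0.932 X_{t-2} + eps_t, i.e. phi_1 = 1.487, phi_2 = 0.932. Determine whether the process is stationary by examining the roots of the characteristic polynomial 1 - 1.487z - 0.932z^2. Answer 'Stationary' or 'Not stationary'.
\text{Not stationary}

The AR(p) characteristic polynomial is P(z) = 1 - 1.487z - 0.932z^2.
Stationarity requires all roots to lie outside the unit circle, i.e. |z| > 1 for every root.
Set 1 + (-1.487) z + (-0.932) z^2 = 0, i.e. a z^2 + b z + c = 0 with a = -0.932, b = -1.487, c = 1.
Discriminant D = b^2 - 4ac = (-1.487)^2 - 4*(-0.932)*1 = 2.211169 - (-3.728) = 5.939169.
D >= 0, so the roots are real: z = (-b +/- sqrt(D)) / (2a) = (1.487 +/- 2.437041) / (-1.864).
  z_1 = (1.487 + 2.437041) / (-1.864) = -2.1052,   |z_1| = 2.1052.
  z_2 = (1.487 - 2.437041) / (-1.864) = 0.5097,   |z_2| = 0.5097.
Moduli of all roots: 2.1052, 0.5097.
All moduli strictly greater than 1? No.
Verdict: Not stationary.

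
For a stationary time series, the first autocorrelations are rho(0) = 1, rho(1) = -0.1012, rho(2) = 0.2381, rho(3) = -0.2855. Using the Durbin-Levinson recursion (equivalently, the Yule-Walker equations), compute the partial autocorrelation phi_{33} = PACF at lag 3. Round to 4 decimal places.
\phi_{33} = -0.2600

The PACF at lag k is phi_{kk}, the last component of the solution
to the Yule-Walker system G_k phi = r_k where
  (G_k)_{ij} = rho(|i - j|), (r_k)_i = rho(i), i,j = 1..k.
Equivalently, Durbin-Levinson gives phi_{kk} iteratively:
  phi_{11} = rho(1)
  phi_{kk} = [rho(k) - sum_{j=1..k-1} phi_{k-1,j} rho(k-j)]
            / [1 - sum_{j=1..k-1} phi_{k-1,j} rho(j)],
  phi_{k,j} = phi_{k-1,j} - phi_{kk} phi_{k-1,k-j},  j = 1..k-1.
Step k = 1:
  phi_11 = rho(1) = -0.1012.
Step k = 2:
  phi_22 = [rho(2) - phi_11 rho(1)] / [1 - phi_11 rho(1)] = [0.2381 - (-0.1012)(-0.1012)] / [1 - (-0.1012)(-0.1012)]
         = 0.22785856 / 0.98975856 = 0.230216.
  Update: phi_21 = phi_11 - phi_22 phi_11 = -0.1012 - (0.230216)(-0.1012) = -0.077902.
Step k = 3:
  phi_33 = [rho(3) - phi_21 rho(2) - phi_22 rho(1)] / [1 - phi_21 rho(1) - phi_22 rho(2)]
    numerator   = -0.2855 - (-0.077902)(0.2381) - (0.230216)(-0.1012) = -0.24365362
    denominator = 1 - (-0.077902)(-0.1012) - (0.230216)(0.2381) = 0.9373018
  phi_33 = -0.24365362 / 0.9373018 = -0.26.
Therefore phi_{33} = -0.2600.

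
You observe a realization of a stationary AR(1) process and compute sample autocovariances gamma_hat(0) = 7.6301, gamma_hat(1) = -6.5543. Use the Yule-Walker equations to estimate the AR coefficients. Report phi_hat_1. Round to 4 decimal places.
\hat\phi_{1} = -0.8590

The Yule-Walker equations for an AR(p) process read, in matrix form,
  Gamma_p phi = r_p,   with   (Gamma_p)_{ij} = gamma(|i - j|),
                       (r_p)_i = gamma(i),   i,j = 1..p.
Substitute the sample gammas (Toeplitz matrix and right-hand side of size 1):
  Gamma_p = [[7.6301]]
  r_p     = [-6.5543]
With p = 1 this is the single equation gamma(0) phi_1 = gamma(1):
  phi_hat_1 = gamma(1) / gamma(0) = -6.5543 / 7.6301 = -0.8590.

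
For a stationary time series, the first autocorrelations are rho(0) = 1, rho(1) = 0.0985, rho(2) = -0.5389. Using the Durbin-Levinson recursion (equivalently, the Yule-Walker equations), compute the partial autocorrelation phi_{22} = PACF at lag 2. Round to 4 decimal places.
\phi_{22} = -0.5540

The PACF at lag k is phi_{kk}, the last component of the solution
to the Yule-Walker system G_k phi = r_k where
  (G_k)_{ij} = rho(|i - j|), (r_k)_i = rho(i), i,j = 1..k.
Equivalently, Durbin-Levinson gives phi_{kk} iteratively:
  phi_{11} = rho(1)
  phi_{kk} = [rho(k) - sum_{j=1..k-1} phi_{k-1,j} rho(k-j)]
            / [1 - sum_{j=1..k-1} phi_{k-1,j} rho(j)],
  phi_{k,j} = phi_{k-1,j} - phi_{kk} phi_{k-1,k-j},  j = 1..k-1.
Step k = 1:
  phi_11 = rho(1) = 0.0985.
Step k = 2:
  phi_22 = [rho(2) - phi_11 rho(1)] / [1 - phi_11 rho(1)] = [-0.5389 - (0.0985)(0.0985)] / [1 - (0.0985)(0.0985)]
         = -0.54860225 / 0.99029775 = -0.554.
Therefore phi_{22} = -0.5540.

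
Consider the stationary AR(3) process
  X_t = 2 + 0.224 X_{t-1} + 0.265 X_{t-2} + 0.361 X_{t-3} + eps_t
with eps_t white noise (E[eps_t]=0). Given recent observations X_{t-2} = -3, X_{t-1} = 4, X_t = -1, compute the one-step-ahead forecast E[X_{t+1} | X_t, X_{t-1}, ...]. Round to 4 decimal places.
E[X_{t+1} \mid \mathcal F_t] = 1.7530

For an AR(p) model X_t = c + sum_i phi_i X_{t-i} + eps_t, the
one-step-ahead conditional mean is
  E[X_{t+1} | X_t, ...] = c + sum_i phi_i X_{t+1-i}.
Substitute known values:
  E[X_{t+1} | ...] = 2 + (0.224) * (-1) + (0.265) * (4) + (0.361) * (-3)
                   = 1.7530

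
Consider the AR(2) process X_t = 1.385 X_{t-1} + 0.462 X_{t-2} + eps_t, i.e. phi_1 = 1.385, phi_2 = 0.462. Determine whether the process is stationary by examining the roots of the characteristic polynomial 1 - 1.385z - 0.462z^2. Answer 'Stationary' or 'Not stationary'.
\text{Not stationary}

The AR(p) characteristic polynomial is P(z) = 1 - 1.385z - 0.462z^2.
Stationarity requires all roots to lie outside the unit circle, i.e. |z| > 1 for every root.
Set 1 + (-1.385) z + (-0.462) z^2 = 0, i.e. a z^2 + b z + c = 0 with a = -0.462, b = -1.385, c = 1.
Discriminant D = b^2 - 4ac = (-1.385)^2 - 4*(-0.462)*1 = 1.918225 - (-1.848) = 3.766225.
D >= 0, so the roots are real: z = (-b +/- sqrt(D)) / (2a) = (1.385 +/- 1.940676) / (-0.924).
  z_1 = (1.385 + 1.940676) / (-0.924) = -3.5992,   |z_1| = 3.5992.
  z_2 = (1.385 - 1.940676) / (-0.924) = 0.6014,   |z_2| = 0.6014.
Moduli of all roots: 3.5992, 0.6014.
All moduli strictly greater than 1? No.
Verdict: Not stationary.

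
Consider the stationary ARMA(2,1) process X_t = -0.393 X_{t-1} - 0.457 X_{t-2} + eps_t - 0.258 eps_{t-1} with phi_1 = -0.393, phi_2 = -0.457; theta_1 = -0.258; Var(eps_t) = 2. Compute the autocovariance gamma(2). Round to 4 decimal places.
\gamma(2) = -1.0146

Multiply the model equation by X_{t-k} and take expectations. With theta_0 = psi_0 = 1 and psi_j the MA(infinity) weights, this gives
  gamma(k) - sum_i phi_i gamma(k-i) = c_k,
  c_k = sigma^2 * sum_{j=k..q} theta_j psi_{j-k}   (c_k = 0 for k > q),
using gamma(-m) = gamma(m).
psi-weights needed (psi_j = theta_j + sum_i phi_i psi_{j-i}):
  psi_1 = theta_1 + phi_1 = -0.258 + (-0.393) = -0.651
Right-hand sides:
  c_0 = sigma^2 (1 + theta_1 psi_1) = 2 * (1 + (-0.258)(-0.651)) = 2 * 1.167958 = 2.335916
  c_1 = sigma^2 theta_1 = 2 * (-0.258) = -0.516
  c_2 = 0
Equations for k = 0, 1, 2 (AR order 2, c_2 = 0):
  (E0) gamma(0) = phi_1 gamma(1) + phi_2 gamma(2) + c_0
  (E1) gamma(1) = phi_1 gamma(0) + phi_2 gamma(1) + c_1
  (E2) gamma(2) = phi_1 gamma(1) + phi_2 gamma(0)
From (E1): gamma(1) = A gamma(0) + B with
  A = phi_1 / (1 - phi_2) = -0.393 / 1.457 = -0.269732,   B = c_1 / (1 - phi_2) = -0.516 / 1.457 = -0.354152.
Insert (E2) into (E0): gamma(0) (1 - phi_2^2) = phi_1 (1 + phi_2) gamma(1) + c_0.
  phi_1 (1 + phi_2) = (-0.393)(0.543) = -0.213399,   1 - phi_2^2 = 0.791151.
Replace gamma(1) by A gamma(0) + B and collect gamma(0):
  gamma(0) [0.791151 - (-0.213399)(-0.269732)] = (-0.213399)(-0.354152) + 2.335916
  gamma(0) * 0.73359 = 2.411492
  gamma(0) = 2.411492 / 0.73359 = 3.287246.
  gamma(1) = A gamma(0) + B = (-0.269732)(3.287246) + (-0.354152) = -1.240829.
  gamma(2) = phi_1 gamma(1) + phi_2 gamma(0) = (-0.393)(-1.240829) + (-0.457)(3.287246) = -1.014626.
Therefore gamma(2) = -1.0146 (to 4 decimal places).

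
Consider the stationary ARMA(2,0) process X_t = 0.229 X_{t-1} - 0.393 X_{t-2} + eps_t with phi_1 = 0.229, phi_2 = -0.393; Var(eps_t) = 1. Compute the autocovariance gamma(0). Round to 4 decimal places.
\gamma(0) = 1.2155

Multiply the model equation by X_{t-k} and take expectations. With theta_0 = psi_0 = 1 and psi_j the MA(infinity) weights, this gives
  gamma(k) - sum_i phi_i gamma(k-i) = c_k,
  c_k = sigma^2 * sum_{j=k..q} theta_j psi_{j-k}   (c_k = 0 for k > q),
using gamma(-m) = gamma(m).
Pure AR (q = 0): c_0 = sigma^2 = 1, c_k = 0 for k >= 1.
Equations for k = 0, 1, 2 (AR order 2, c_2 = 0):
  (E0) gamma(0) = phi_1 gamma(1) + phi_2 gamma(2) + c_0
  (E1) gamma(1) = phi_1 gamma(0) + phi_2 gamma(1) + c_1
  (E2) gamma(2) = phi_1 gamma(1) + phi_2 gamma(0)
From (E1): gamma(1) = A gamma(0) + B with
  A = phi_1 / (1 - phi_2) = 0.229 / 1.393 = 0.164393,   B = c_1 / (1 - phi_2) = 0 / 1.393 = 0.
Insert (E2) into (E0): gamma(0) (1 - phi_2^2) = phi_1 (1 + phi_2) gamma(1) + c_0.
  phi_1 (1 + phi_2) = (0.229)(0.607) = 0.139003,   1 - phi_2^2 = 0.845551.
Replace gamma(1) by A gamma(0) + B and collect gamma(0):
  gamma(0) [0.845551 - (0.139003)(0.164393)] = c_0 = 1
  gamma(0) * 0.8227 = 1
  gamma(0) = 1 / 0.8227 = 1.21551.
Therefore gamma(0) = 1.2155 (to 4 decimal places).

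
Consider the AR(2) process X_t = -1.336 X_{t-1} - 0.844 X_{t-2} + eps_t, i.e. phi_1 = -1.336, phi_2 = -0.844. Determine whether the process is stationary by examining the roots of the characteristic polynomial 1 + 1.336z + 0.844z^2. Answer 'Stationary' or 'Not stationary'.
\text{Stationary}

The AR(p) characteristic polynomial is P(z) = 1 + 1.336z + 0.844z^2.
Stationarity requires all roots to lie outside the unit circle, i.e. |z| > 1 for every root.
Set 1 + (1.336) z + (0.844) z^2 = 0, i.e. a z^2 + b z + c = 0 with a = 0.844, b = 1.336, c = 1.
Discriminant D = b^2 - 4ac = (1.336)^2 - 4*(0.844)*1 = 1.784896 - (3.376) = -1.591104.
D < 0, so the roots are the complex-conjugate pair z = (-b +/- i sqrt(-D)) / (2a) = -0.7915 +/- 0.7473i.
For a conjugate pair |z|^2 = z * conj(z) = (product of roots) = c/a = 1/(0.844) = 1.184834, so |z| = sqrt(1.184834) = 1.0885 for both roots.
Moduli of all roots: 1.0885, 1.0885.
All moduli strictly greater than 1? Yes.
Verdict: Stationary.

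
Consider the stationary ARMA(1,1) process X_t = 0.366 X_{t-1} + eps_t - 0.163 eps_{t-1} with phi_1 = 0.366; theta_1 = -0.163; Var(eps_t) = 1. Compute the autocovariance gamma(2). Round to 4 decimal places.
\gamma(2) = 0.0807

Multiply the model equation by X_{t-k} and take expectations. With theta_0 = psi_0 = 1 and psi_j the MA(infinity) weights, this gives
  gamma(k) - sum_i phi_i gamma(k-i) = c_k,
  c_k = sigma^2 * sum_{j=k..q} theta_j psi_{j-k}   (c_k = 0 for k > q),
using gamma(-m) = gamma(m).
psi-weights needed (psi_j = theta_j + sum_i phi_i psi_{j-i}):
  psi_1 = theta_1 + phi_1 = -0.163 + (0.366) = 0.203
Right-hand sides:
  c_0 = sigma^2 (1 + theta_1 psi_1) = 1 * (1 + (-0.163)(0.203)) = 1 * 0.966911 = 0.966911
  c_1 = sigma^2 theta_1 = 1 * (-0.163) = -0.163
  c_2 = 0
Equations for k = 0 and k = 1 (AR order 1):
  gamma(0) = phi_1 gamma(1) + c_0
  gamma(1) = phi_1 gamma(0) + c_1
Substituting the second into the first: gamma(0) (1 - phi_1^2) = c_0 + phi_1 c_1, so
  gamma(0) = (c_0 + phi_1 c_1) / (1 - phi_1^2) = (0.966911 + (0.366)(-0.163)) / (1 - (0.366)^2) = 0.907253 / 0.866044 = 1.047583.
  gamma(1) = phi_1 gamma(0) + c_1 = (0.366)(1.047583) + (-0.163) = 0.220415.
For k = 2 (> q): gamma(2) = phi_1 gamma(1) = (0.366)(0.220415) = 0.080672.
Therefore gamma(2) = 0.0807 (to 4 decimal places).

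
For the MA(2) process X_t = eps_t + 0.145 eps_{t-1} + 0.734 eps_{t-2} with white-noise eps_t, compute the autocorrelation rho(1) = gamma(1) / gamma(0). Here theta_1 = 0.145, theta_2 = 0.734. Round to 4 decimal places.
\rho(1) = 0.1612

For an MA(q) process with theta_0 = 1, the autocovariance is
  gamma(k) = sigma^2 * sum_{i=0..q-k} theta_i * theta_{i+k},
and rho(k) = gamma(k) / gamma(0). Sigma^2 cancels.
  numerator   = (1)*(0.145) + (0.145)*(0.734) = 0.25143.
  denominator = (1)^2 + (0.145)^2 + (0.734)^2 = 1.559781.
  rho(1) = 0.25143 / 1.559781 = 0.1612.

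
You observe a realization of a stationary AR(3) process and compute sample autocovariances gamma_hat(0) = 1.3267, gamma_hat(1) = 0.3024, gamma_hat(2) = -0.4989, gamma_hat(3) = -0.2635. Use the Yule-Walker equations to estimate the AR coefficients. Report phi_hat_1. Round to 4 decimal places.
\hat\phi_{1} = 0.3480

The Yule-Walker equations for an AR(p) process read, in matrix form,
  Gamma_p phi = r_p,   with   (Gamma_p)_{ij} = gamma(|i - j|),
                       (r_p)_i = gamma(i),   i,j = 1..p.
Substitute the sample gammas (Toeplitz matrix and right-hand side of size 3):
  Gamma_p = [[1.3267, 0.3024, -0.4989], [0.3024, 1.3267, 0.3024], [-0.4989, 0.3024, 1.3267]]
  r_p     = [0.3024, -0.4989, -0.2635]
Written out (R1..R3):
  (R1) 1.3267 phi_1 + 0.3024 phi_2 - 0.4989 phi_3 = 0.3024
  (R2) 0.3024 phi_1 + 1.3267 phi_2 + 0.3024 phi_3 = -0.4989
  (R3) -0.4989 phi_1 + 0.3024 phi_2 + 1.3267 phi_3 = -0.2635
Gaussian elimination:
  R2 <- R2 - (0.3024/1.3267) R1 = R2 - (0.227934) R1:  1.257773 phi_2 + 0.416116 phi_3 = -0.567827
  R3 <- R3 - (-0.4989/1.3267) R1 = R3 - (-0.376046) R1:  0.416116 phi_2 + 1.139091 phi_3 = -0.149784
  R3 <- R3 - (0.416116/1.257773) R2 = R3 - (0.330836) R2:  1.001425 phi_3 = 0.038074
Back-substitution:
  phi_hat_3 = 0.038074 / 1.001425 = 0.03802
  phi_hat_2 = (-0.567827 - (0.416116)(0.03802)) / 1.257773 = -0.464033
  phi_hat_1 = (0.3024 - (0.3024)(-0.464033) - (-0.4989)(0.03802)) / 1.3267 = 0.348
So phi_hat = [0.3480, -0.4640, 0.0380].
Therefore phi_hat_1 = 0.3480.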